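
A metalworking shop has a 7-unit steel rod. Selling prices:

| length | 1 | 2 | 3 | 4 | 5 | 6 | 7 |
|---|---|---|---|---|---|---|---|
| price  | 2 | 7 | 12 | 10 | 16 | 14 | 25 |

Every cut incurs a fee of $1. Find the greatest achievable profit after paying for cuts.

Let r[k] be the best obtainable value from length k. For each k, try every first piece i and keep the best of price[i] + r[k−i] minus the 1 cut fee when i<k.
r[1] = 2
r[2] = max(2+2-1, 7+0) = 7
r[3] = max(2+7-1, 7+2-1, 12+0) = 12
r[4] = max(2+12-1, 7+7-1, 12+2-1, 10+0) = 13
r[5] = max(2+13-1, 7+12-1, 12+7-1, 10+2-1, 16+0) = 18
r[6] = max(2+18-1, 7+13-1, 12+12-1, 10+7-1, 16+2-1, 14+0) = 23
r[7] = max(2+23-1, 7+18-1, 12+13-1, …, 14+2-1, 25+0) = 25
Best is to make no cuts and sell whole for $25.

25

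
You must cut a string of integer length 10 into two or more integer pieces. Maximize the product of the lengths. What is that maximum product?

Fill prod[k] for k=2..10: at each k try every first piece i and multiply by the better of (k−i) uncut or prod[k−i].
prod[2] = 1·max(1,0) = 1·1 = 1
prod[3] = max(1·2, 2·1) = 2
prod[4] = max(1·3, 2·2, 3·1) = 4
prod[5] = max(1·4, 2·3, 3·2, 4·1) = 6
prod[6] = max(1·6, 2·4, 3·3, 4·2, 5·1) = 9
prod[7] = max(1·9, 2·6, 3·4, 4·3, 5·2, 6·1) = 12
prod[8] = max(1·12, 2·9, 3·6, …, 6·2, 7·1) = 18
prod[9] = max(1·18, 2·12, 3·9, …, 7·2, 8·1) = 27
prod[10] = max(1·27, 2·18, 3·12, …, 8·2, 9·1) = 36
One optimal split: 3 + 3 + 2 + 2; product 3·3·2·2 = 36.

36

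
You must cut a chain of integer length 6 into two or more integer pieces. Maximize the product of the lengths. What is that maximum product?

Let prod[k] be the best product for length k (with at least one cut). For each first piece i, the rest contributes max(k−i, prod[k−i]).
prod[2] = 1×max(1,0) = 1×1 = 1
prod[3] = 1×max(2,1) = 1×2 = 2
prod[4] = 2×max(2,1) = 2×2 = 4
prod[5] = 2×max(3,2) = 2×3 = 6
prod[6] = 3×max(3,2) = 3×3 = 9
One optimal split: 3 + 3; product 3×3 = 9.

9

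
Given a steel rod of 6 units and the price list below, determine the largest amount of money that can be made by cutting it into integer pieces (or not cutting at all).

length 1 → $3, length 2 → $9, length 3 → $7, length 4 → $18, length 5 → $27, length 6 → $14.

30

Let best[k] be the best obtainable value from length k. For each k, try every first piece i and keep the best of price[i] + best[k−i].
best[1] = 3
best[2] = 9
best[3] = 12  (first piece 1, then best[2]=9)
best[4] = 18  (first piece 2, then best[2]=9)
best[5] = 27
best[6] = 30  (first piece 1, then best[5]=27)
One optimal cutting: 5 + 1 → $27 + $3 = $30.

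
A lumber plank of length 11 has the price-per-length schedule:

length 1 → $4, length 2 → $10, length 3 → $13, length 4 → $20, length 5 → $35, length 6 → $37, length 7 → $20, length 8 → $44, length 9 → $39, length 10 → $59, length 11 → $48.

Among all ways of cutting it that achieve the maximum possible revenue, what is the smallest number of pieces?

Build r[k] bottom-up: r[k] = max over allowed piece i of (p[i] + r[k−i]).
r[1] = 4
r[2] = max(4+4, 10+0) = 10
r[3] = max(4+10, 10+4, 13+0) = 14
r[4] = max(4+14, 10+10, 13+4, 20+0) = 20
r[5] = max(4+20, 10+14, 13+10, 20+4, 35+0) = 35
r[6] = max(4+35, 10+20, 13+14, 20+10, 35+4, 37+0) = 39
r[7] = max(4+39, 10+35, 13+20, …, 37+4, 20+0) = 45
r[8] = max(4+45, 10+39, 13+35, …, 20+4, 44+0) = 49
r[9] = max(4+49, 10+45, 13+39, …, 44+4, 39+0) = 55
r[10] = max(4+55, 10+49, 13+45, …, 39+4, 59+0) = 70
r[11] = max(4+70, 10+55, 13+49, …, 59+4, 48+0) = 74
Maximum revenue is $74.
Now minimize piece count subject to staying optimal: for each k, pieces[k] = 1 + min over i with p[i]+r[k−i]=r[k] of pieces[k−i].
pieces[8] = 3
pieces[9] = 2
pieces[10] = 2
pieces[11] = 3

3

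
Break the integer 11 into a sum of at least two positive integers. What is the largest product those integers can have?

Define prod[k] = max over 1≤i<k of i · max(k−i, prod[k−i]); the inner max lets the remainder stay uncut if that's better.
prod[2] = 1·max(1,0) = 1·1 = 1
prod[3] = 1·max(2,1) = 1·2 = 2
prod[4] = 2·max(2,1) = 2·2 = 4
prod[5] = 2·max(3,2) = 2·3 = 6
prod[6] = 3·max(3,2) = 3·3 = 9
prod[7] = 2·max(5,6) = 2·6 = 12
prod[8] = 2·max(6,9) = 2·9 = 18
prod[9] = 3·max(6,9) = 3·9 = 27
prod[10] = 2·max(8,18) = 2·18 = 36
prod[11] = 2·max(9,27) = 2·27 = 54
One optimal split: 3 + 3 + 3 + 2; product 3·3·3·2 = 54.

54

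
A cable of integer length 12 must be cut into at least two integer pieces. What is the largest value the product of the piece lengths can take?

81

Define g[k] = max over 1≤i<k of i · max(k−i, g[k−i]); the inner max lets the remainder stay uncut if that's better.
Small cases: g[2]=1, g[3]=2, g[4]=4, g[5]=6, g[6]=9.
g[7] = 2×max(5,6) = 2×6 = 12
g[8] = 2×max(6,9) = 2×9 = 18
g[9] = 3×max(6,9) = 3×9 = 27
g[10] = 2×max(8,18) = 2×18 = 36
g[11] = 2×max(9,27) = 2×27 = 54
g[12] = 3×max(9,27) = 3×27 = 81
One optimal split: 3 + 3 + 3 + 3; product 3×3×3×3 = 81.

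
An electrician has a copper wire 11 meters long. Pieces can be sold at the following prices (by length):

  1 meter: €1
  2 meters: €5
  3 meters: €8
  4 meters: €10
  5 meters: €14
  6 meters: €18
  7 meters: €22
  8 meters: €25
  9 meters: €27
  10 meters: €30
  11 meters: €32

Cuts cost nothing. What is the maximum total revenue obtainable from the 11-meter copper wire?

Let R[k] be the best obtainable value from length k. For each k, try every first piece i and keep the best of price[i] + R[k−i].
R[1] = 1
R[2] = max(1+1, 5+0) = 5
R[3] = max(1+5, 5+1, 8+0) = 8
R[4] = max(1+8, 5+5, 8+1, 10+0) = 10
R[5] = max(1+10, 5+8, 8+5, 10+1, 14+0) = 14
R[6] = max(1+14, 5+10, 8+8, 10+5, 14+1, 18+0) = 18
R[7] = max(1+18, 5+14, 8+10, …, 18+1, 22+0) = 22
R[8] = max(1+22, 5+18, 8+14, …, 22+1, 25+0) = 25
R[9] = max(1+25, 5+22, 8+18, …, 25+1, 27+0) = 27
R[10] = max(1+27, 5+25, 8+22, …, 27+1, 30+0) = 30
R[11] = max(1+30, 5+27, 8+25, …, 30+1, 32+0) = 33
One optimal cutting: 8 + 3 → €25 + €8 = €33.

33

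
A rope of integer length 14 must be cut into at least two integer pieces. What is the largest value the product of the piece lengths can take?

Define P[k] = max over 1≤i<k of i · max(k−i, P[k−i]); the inner max lets the remainder stay uncut if that's better.
P[2] = 1×max(1,0) = 1×1 = 1
P[3] = max(1×2, 2×1) = 2
P[4] = max(1×3, 2×2, 3×1) = 4
P[5] = max(1×4, 2×3, 3×2, 4×1) = 6
P[6] = max(1×6, 2×4, 3×3, 4×2, 5×1) = 9
P[7] = max(1×9, 2×6, 3×4, 4×3, 5×2, 6×1) = 12
P[8] = max(1×12, 2×9, 3×6, …, 6×2, 7×1) = 18
P[9] = max(1×18, 2×12, 3×9, …, 7×2, 8×1) = 27
P[10] = max(1×27, 2×18, 3×12, …, 8×2, 9×1) = 36
P[11] = max(1×36, 2×27, 3×18, …, 9×2, 10×1) = 54
P[12] = max(1×54, 2×36, 3×27, …, 10×2, 11×1) = 81
P[13] = max(1×81, 2×54, 3×36, …, 11×2, 12×1) = 108
P[14] = max(1×108, 2×81, 3×54, …, 12×2, 13×1) = 162
One optimal split: 3 + 3 + 3 + 3 + 2; product 3×3×3×3×2 = 162.

162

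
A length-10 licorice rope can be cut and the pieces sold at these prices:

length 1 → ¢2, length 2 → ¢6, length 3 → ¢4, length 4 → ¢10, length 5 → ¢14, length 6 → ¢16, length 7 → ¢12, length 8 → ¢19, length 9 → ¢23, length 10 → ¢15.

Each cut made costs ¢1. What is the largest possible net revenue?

27

Let r[k] be the best obtainable value from length k. For each k, try every first piece i and keep the best of price[i] + r[k−i] minus the 1 cut fee when i<k.
r[1] = 2
r[2] = max(2+2-1, 6+0) = 6
r[3] = max(2+6-1, 6+2-1, 4+0) = 7
r[4] = max(2+7-1, 6+6-1, 4+2-1, 10+0) = 11
r[5] = max(2+11-1, 6+7-1, 4+6-1, 10+2-1, 14+0) = 14
r[6] = max(2+14-1, 6+11-1, 4+7-1, 10+6-1, 14+2-1, 16+0) = 16
r[7] = max(2+16-1, 6+14-1, 4+11-1, …, 16+2-1, 12+0) = 19
r[8] = max(2+19-1, 6+16-1, 4+14-1, …, 12+2-1, 19+0) = 21
r[9] = max(2+21-1, 6+19-1, 4+16-1, …, 19+2-1, 23+0) = 24
r[10] = max(2+24-1, 6+21-1, 4+19-1, …, 23+2-1, 15+0) = 27
One optimal plan: pieces 5 + 5 (1 cut) → ¢28 − ¢1 = ¢27.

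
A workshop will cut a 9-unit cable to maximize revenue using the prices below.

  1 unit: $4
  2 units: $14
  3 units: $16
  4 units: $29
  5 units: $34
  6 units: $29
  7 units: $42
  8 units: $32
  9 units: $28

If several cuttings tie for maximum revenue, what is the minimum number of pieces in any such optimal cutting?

Build r[k] bottom-up: r[k] = max over allowed piece i of (p[i] + r[k−i]).
r[1] = 4
r[2] = 14
r[3] = 18  (first piece 1, then r[2]=14)
r[4] = 29
r[5] = 34
r[6] = 43  (first piece 2, then r[4]=29)
r[7] = 48  (first piece 2, then r[5]=34)
r[8] = 58  (first piece 4, then r[4]=29)
r[9] = 63  (first piece 4, then r[5]=34)
Maximum revenue is $63.
Now minimize piece count subject to staying optimal: for each k, pieces[k] = 1 + min over i with p[i]+r[k−i]=r[k] of pieces[k−i].
pieces[6] = 2
pieces[7] = 2
pieces[8] = 2
pieces[9] = 2

2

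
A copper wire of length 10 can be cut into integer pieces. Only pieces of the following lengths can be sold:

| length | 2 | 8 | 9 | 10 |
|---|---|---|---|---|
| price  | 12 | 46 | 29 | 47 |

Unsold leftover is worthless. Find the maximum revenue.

60

Let best[k] be the best obtainable value from length k. For each k, try every first piece i and keep the best of price[i] + best[k−i].
best[1] = 0
best[2] = 12
best[3] = 12
best[4] = 24  (first piece 2, then best[2]=12)
best[5] = 24
best[6] = 36  (first piece 2, then best[4]=24)
best[7] = 36
best[8] = 48  (first piece 2, then best[6]=36)
best[9] = 48
best[10] = 60  (first piece 2, then best[8]=48)
One optimal cutting: 2 + 2 + 2 + 2 + 2 → €60.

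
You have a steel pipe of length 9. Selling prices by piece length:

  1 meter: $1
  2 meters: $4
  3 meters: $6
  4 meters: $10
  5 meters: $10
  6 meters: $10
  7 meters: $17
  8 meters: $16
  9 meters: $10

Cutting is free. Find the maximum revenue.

21

Consider every possible first cut. r[k] is the best of p[i]+r[k−i] over all sellable i≤k.
r[1] = 1
r[2] = 4
r[3] = 6
r[4] = 10
r[5] = 11  (first piece 1, then r[4]=10)
r[6] = 14  (first piece 2, then r[4]=10)
r[7] = 17
r[8] = 20  (first piece 4, then r[4]=10)
r[9] = 21  (first piece 1, then r[8]=20)
One optimal cutting: 4 + 4 + 1 → $10 + $10 + $1 = $21.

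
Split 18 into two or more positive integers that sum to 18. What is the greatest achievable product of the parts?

729

Define f[k] = max over 1≤i<k of i · max(k−i, f[k−i]); the inner max lets the remainder stay uncut if that's better.
Small cases: f[2]=1, f[3]=2, f[4]=4, f[5]=6, f[6]=9, f[7]=12, f[8]=18, f[9]=27, f[10]=36.
f[11] = max(1·36, 2·27, 3·18, …, 9·2, 10·1) = 54
f[12] = max(1·54, 2·36, 3·27, …, 10·2, 11·1) = 81
f[13] = max(1·81, 2·54, 3·36, …, 11·2, 12·1) = 108
f[14] = max(1·108, 2·81, 3·54, …, 12·2, 13·1) = 162
f[15] = max(1·162, 2·108, 3·81, …, 13·2, 14·1) = 243
f[16] = max(1·243, 2·162, 3·108, …, 14·2, 15·1) = 324
f[17] = max(1·324, 2·243, 3·162, …, 15·2, 16·1) = 486
f[18] = max(1·486, 2·324, 3·243, …, 16·2, 17·1) = 729
One optimal split: 3 + 3 + 3 + 3 + 3 + 3; product 3·3·3·3·3·3 = 729.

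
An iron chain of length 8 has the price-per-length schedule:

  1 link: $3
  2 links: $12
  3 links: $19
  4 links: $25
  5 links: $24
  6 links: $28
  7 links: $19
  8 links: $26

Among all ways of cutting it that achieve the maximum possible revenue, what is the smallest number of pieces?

Build r[k] bottom-up: r[k] = max over allowed piece i of (p[i] + r[k−i]).
r[1] = 3
r[2] = 12
r[3] = 19
r[4] = 25
r[5] = 31  (first piece 2, then r[3]=19)
r[6] = 38  (first piece 3, then r[3]=19)
r[7] = 44  (first piece 3, then r[4]=25)
r[8] = 50  (first piece 2, then r[6]=38)
Maximum revenue is $50.
Now minimize piece count subject to staying optimal: for each k, pieces[k] = 1 + min over i with p[i]+r[k−i]=r[k] of pieces[k−i].
pieces[5] = 2
pieces[6] = 2
pieces[7] = 2
pieces[8] = 2

2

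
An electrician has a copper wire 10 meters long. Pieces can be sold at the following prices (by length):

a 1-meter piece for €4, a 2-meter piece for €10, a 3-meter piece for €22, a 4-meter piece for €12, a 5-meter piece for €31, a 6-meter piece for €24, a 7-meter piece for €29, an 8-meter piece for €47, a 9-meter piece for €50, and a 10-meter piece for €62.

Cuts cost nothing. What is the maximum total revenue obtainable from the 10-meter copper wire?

70

Consider every possible first cut. v[k] is the best of p[i]+v[k−i] over all sellable i≤k.
v[1] = 4
v[2] = max(4+4, 10+0) = 10
v[3] = max(4+10, 10+4, 22+0) = 22
v[4] = max(4+22, 10+10, 22+4, 12+0) = 26
v[5] = max(4+26, 10+22, 22+10, 12+4, 31+0) = 32
v[6] = max(4+32, 10+26, 22+22, 12+10, 31+4, 24+0) = 44
v[7] = max(4+44, 10+32, 22+26, …, 24+4, 29+0) = 48
v[8] = max(4+48, 10+44, 22+32, …, 29+4, 47+0) = 54
v[9] = max(4+54, 10+48, 22+44, …, 47+4, 50+0) = 66
v[10] = max(4+66, 10+54, 22+48, …, 50+4, 62+0) = 70
One optimal cutting: 3 + 3 + 3 + 1 → €22 + €22 + €22 + €4 = €70.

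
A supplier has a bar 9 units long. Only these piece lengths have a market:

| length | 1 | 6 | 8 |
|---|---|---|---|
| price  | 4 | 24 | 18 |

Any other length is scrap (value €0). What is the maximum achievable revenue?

36

Consider every possible first cut. best[k] is the best of p[i]+best[k−i] over all sellable i≤k.
best[1] = 4
best[2] = 8  (first piece 1, then best[1]=4)
best[3] = 12  (first piece 1, then best[2]=8)
best[4] = 16  (first piece 1, then best[3]=12)
best[5] = 20  (first piece 1, then best[4]=16)
best[6] = max(4+20, 24+0) = 24
best[7] = max(4+24, 24+4) = 28
best[8] = max(4+28, 24+8, 18+0) = 32
best[9] = max(4+32, 24+12, 18+4) = 36
One optimal cutting: 1 + 1 + 1 + 1 + 1 + 1 + 1 + 1 + 1 → €36.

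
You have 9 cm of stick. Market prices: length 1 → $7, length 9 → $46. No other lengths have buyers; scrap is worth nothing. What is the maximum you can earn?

63

Let best[k] be the best obtainable value from length k. For each k, try every first piece i and keep the best of price[i] + best[k−i].
best[1] = 7
best[2] = 14  (first piece 1, then best[1]=7)
best[3] = 21  (first piece 1, then best[2]=14)
best[4] = 28  (first piece 1, then best[3]=21)
best[5] = 35  (first piece 1, then best[4]=28)
best[6] = 42  (first piece 1, then best[5]=35)
best[7] = 49  (first piece 1, then best[6]=42)
best[8] = 56  (first piece 1, then best[7]=49)
best[9] = max(7+56, 46+0) = 63
One optimal cutting: 1 + 1 + 1 + 1 + 1 + 1 + 1 + 1 + 1 → $63.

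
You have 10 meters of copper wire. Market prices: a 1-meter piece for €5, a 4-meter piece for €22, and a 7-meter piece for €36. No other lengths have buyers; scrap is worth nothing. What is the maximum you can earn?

54

Build best[k] bottom-up: best[k] = max over allowed piece i of (p[i] + best[k−i]).
best[1] = 5
best[2] = 10  (first piece 1, then best[1]=5)
best[3] = 15  (first piece 1, then best[2]=10)
best[4] = max(5+15, 22+0) = 22
best[5] = max(5+22, 22+5) = 27
best[6] = max(5+27, 22+10) = 32
best[7] = max(5+32, 22+15, 36+0) = 37
best[8] = max(5+37, 22+22, 36+5) = 44
best[9] = max(5+44, 22+27, 36+10) = 49
best[10] = max(5+49, 22+32, 36+15) = 54
One optimal cutting: 4 + 4 + 1 + 1 → €54.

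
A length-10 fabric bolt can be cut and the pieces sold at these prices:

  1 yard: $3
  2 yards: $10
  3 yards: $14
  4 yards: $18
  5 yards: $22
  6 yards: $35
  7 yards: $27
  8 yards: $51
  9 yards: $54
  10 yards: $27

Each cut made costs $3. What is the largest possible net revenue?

58

Consider every possible first cut. r[k] is the best of p[i]+r[k−i] over all sellable i≤k, charging 3 whenever i<k.
r[1] = 3
r[2] = max(3+3-3, 10+0) = 10
r[3] = max(3+10-3, 10+3-3, 14+0) = 14
r[4] = max(3+14-3, 10+10-3, 14+3-3, 18+0) = 18
r[5] = max(3+18-3, 10+14-3, 14+10-3, 18+3-3, 22+0) = 22
r[6] = max(3+22-3, 10+18-3, 14+14-3, 18+10-3, 22+3-3, 35+0) = 35
r[7] = max(3+35-3, 10+22-3, 14+18-3, …, 35+3-3, 27+0) = 35
r[8] = max(3+35-3, 10+35-3, 14+22-3, …, 27+3-3, 51+0) = 51
r[9] = max(3+51-3, 10+35-3, 14+35-3, …, 51+3-3, 54+0) = 54
r[10] = max(3+54-3, 10+51-3, 14+35-3, …, 54+3-3, 27+0) = 58
One optimal plan: pieces 8 + 2 (1 cut) → $61 − $3 = $58.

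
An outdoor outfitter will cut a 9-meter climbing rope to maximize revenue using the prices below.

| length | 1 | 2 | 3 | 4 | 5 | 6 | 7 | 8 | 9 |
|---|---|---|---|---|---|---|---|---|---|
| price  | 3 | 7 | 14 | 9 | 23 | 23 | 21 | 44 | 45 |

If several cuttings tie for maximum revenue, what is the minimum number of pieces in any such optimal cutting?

Consider every possible first cut. r[k] is the best of p[i]+r[k−i] over all sellable i≤k.
r[1] = 3
r[2] = max(3+3, 7+0) = 7
r[3] = max(3+7, 7+3, 14+0) = 14
r[4] = max(3+14, 7+7, 14+3, 9+0) = 17
r[5] = max(3+17, 7+14, 14+7, 9+3, 23+0) = 23
r[6] = max(3+23, 7+17, 14+14, 9+7, 23+3, 23+0) = 28
r[7] = max(3+28, 7+23, 14+17, …, 23+3, 21+0) = 31
r[8] = max(3+31, 7+28, 14+23, …, 21+3, 44+0) = 44
r[9] = max(3+44, 7+31, 14+28, …, 44+3, 45+0) = 47
Maximum revenue is €47.
Now minimize piece count subject to staying optimal: for each k, pieces[k] = 1 + min over i with p[i]+r[k−i]=r[k] of pieces[k−i].
pieces[6] = 2
pieces[7] = 3
pieces[8] = 1
pieces[9] = 2

2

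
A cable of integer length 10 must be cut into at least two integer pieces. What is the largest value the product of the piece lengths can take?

36

Define f[k] = max over 1≤i<k of i · max(k−i, f[k−i]); the inner max lets the remainder stay uncut if that's better.
f[2] = 1×max(1,0) = 1×1 = 1
f[3] = 1×max(2,1) = 1×2 = 2
f[4] = 2×max(2,1) = 2×2 = 4
f[5] = 2×max(3,2) = 2×3 = 6
f[6] = 3×max(3,2) = 3×3 = 9
f[7] = 2×max(5,6) = 2×6 = 12
f[8] = 2×max(6,9) = 2×9 = 18
f[9] = 3×max(6,9) = 3×9 = 27
f[10] = 2×max(8,18) = 2×18 = 36
One optimal split: 3 + 3 + 2 + 2; product 3×3×2×2 = 36.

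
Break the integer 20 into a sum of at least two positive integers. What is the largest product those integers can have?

Fill P[k] for k=2..20: at each k try every first piece i and multiply by the better of (k−i) uncut or P[k−i].
Small cases: P[2]=1, P[3]=2, P[4]=4, P[5]=6, P[6]=9, P[7]=12, P[8]=18, P[9]=27, P[10]=36, P[11]=54, P[12]=81.
P[13] = 2*max(11,54) = 2*54 = 108
P[14] = 2*max(12,81) = 2*81 = 162
P[15] = 3*max(12,81) = 3*81 = 243
P[16] = 2*max(14,162) = 2*162 = 324
P[17] = 2*max(15,243) = 2*243 = 486
P[18] = 3*max(15,243) = 3*243 = 729
P[19] = 2*max(17,486) = 2*486 = 972
P[20] = 2*max(18,729) = 2*729 = 1458
One optimal split: 3 + 3 + 3 + 3 + 3 + 3 + 2; product 3*3*3*3*3*3*2 = 1458.

1458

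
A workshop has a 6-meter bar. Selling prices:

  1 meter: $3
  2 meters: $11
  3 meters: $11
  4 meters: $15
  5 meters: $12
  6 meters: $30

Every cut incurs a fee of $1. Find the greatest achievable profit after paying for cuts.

Let r[k] be the best obtainable value from length k. For each k, try every first piece i and keep the best of price[i] + r[k−i] minus the 1 cut fee when i<k.
r[1] = 3
r[2] = max(3+3-1, 11+0) = 11
r[3] = max(3+11-1, 11+3-1, 11+0) = 13
r[4] = max(3+13-1, 11+11-1, 11+3-1, 15+0) = 21
r[5] = max(3+21-1, 11+13-1, 11+11-1, 15+3-1, 12+0) = 23
r[6] = max(3+23-1, 11+21-1, 11+13-1, 15+11-1, 12+3-1, 30+0) = 31
One optimal plan: pieces 2 + 2 + 2 (2 cuts) → $33 − $2 = $31.

31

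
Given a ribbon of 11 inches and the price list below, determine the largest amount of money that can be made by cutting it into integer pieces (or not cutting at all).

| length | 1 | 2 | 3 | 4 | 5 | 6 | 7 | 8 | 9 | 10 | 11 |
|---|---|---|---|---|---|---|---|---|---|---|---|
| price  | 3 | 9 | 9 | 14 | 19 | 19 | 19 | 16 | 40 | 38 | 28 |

49

Build r[k] bottom-up: r[k] = max over allowed piece i of (p[i] + r[k−i]).
r[1] = 3
r[2] = 9
r[3] = 12  (first piece 1, then r[2]=9)
r[4] = 18  (first piece 2, then r[2]=9)
r[5] = 21  (first piece 1, then r[4]=18)
r[6] = 27  (first piece 2, then r[4]=18)
r[7] = 30  (first piece 1, then r[6]=27)
r[8] = 36  (first piece 2, then r[6]=27)
r[9] = 40
r[10] = 45  (first piece 2, then r[8]=36)
r[11] = 49  (first piece 2, then r[9]=40)
One optimal cutting: 9 + 2 → ¢40 + ¢9 = ¢49.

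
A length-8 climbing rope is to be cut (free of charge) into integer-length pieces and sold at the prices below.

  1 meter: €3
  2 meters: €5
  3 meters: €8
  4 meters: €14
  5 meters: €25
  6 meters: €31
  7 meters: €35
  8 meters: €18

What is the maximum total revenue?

Consider every possible first cut. v[k] is the best of p[i]+v[k−i] over all sellable i≤k.
v[1] = 3
v[2] = 6  (first piece 1, then v[1]=3)
v[3] = 9  (first piece 1, then v[2]=6)
v[4] = 14
v[5] = 25
v[6] = 31
v[7] = 35
v[8] = 38  (first piece 1, then v[7]=35)
One optimal cutting: 7 + 1 → €35 + €3 = €38.

38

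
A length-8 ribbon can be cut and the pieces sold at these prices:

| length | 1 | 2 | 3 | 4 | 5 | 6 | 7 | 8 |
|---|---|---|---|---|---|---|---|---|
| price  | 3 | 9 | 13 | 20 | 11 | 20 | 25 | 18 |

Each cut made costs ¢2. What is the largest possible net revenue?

38

Consider every possible first cut. r[k] is the best of p[i]+r[k−i] over all sellable i≤k, charging 2 whenever i<k.
r[1] = 3
r[2] = 9
r[3] = 13
r[4] = 20
r[5] = 21  (first piece 1, then r[4]=20)
r[6] = 27  (first piece 2, then r[4]=20)
r[7] = 31  (first piece 3, then r[4]=20)
r[8] = 38  (first piece 4, then r[4]=20)
One optimal plan: pieces 4 + 4 (1 cut) → ¢40 − ¢2 = ¢38.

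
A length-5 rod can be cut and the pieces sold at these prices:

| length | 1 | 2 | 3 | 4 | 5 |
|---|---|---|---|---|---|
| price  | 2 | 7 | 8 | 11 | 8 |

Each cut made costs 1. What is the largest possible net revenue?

Consider every possible first cut. r[k] is the best of p[i]+r[k−i] over all sellable i≤k, charging 1 whenever i<k.
r[1] = 2
r[2] = 7
r[3] = 8  (first piece 1, then r[2]=7)
r[4] = 13  (first piece 2, then r[2]=7)
r[5] = 14  (first piece 1, then r[4]=13)
One optimal plan: pieces 2 + 2 + 1 (2 cuts) → 16 − 2 = 14.

14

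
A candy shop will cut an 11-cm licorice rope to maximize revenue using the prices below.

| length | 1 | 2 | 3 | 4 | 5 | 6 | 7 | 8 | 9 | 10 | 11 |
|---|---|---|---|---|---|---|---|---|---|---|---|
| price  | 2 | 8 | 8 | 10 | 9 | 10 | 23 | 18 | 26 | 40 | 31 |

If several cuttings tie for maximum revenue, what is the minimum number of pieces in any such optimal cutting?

Let r[k] be the best obtainable value from length k. For each k, try every first piece i and keep the best of price[i] + r[k−i].
r[1] = 2
r[2] = max(2+2, 8+0) = 8
r[3] = max(2+8, 8+2, 8+0) = 10
r[4] = max(2+10, 8+8, 8+2, 10+0) = 16
r[5] = max(2+16, 8+10, 8+8, 10+2, 9+0) = 18
r[6] = max(2+18, 8+16, 8+10, 10+8, 9+2, 10+0) = 24
r[7] = max(2+24, 8+18, 8+16, …, 10+2, 23+0) = 26
r[8] = max(2+26, 8+24, 8+18, …, 23+2, 18+0) = 32
r[9] = max(2+32, 8+26, 8+24, …, 18+2, 26+0) = 34
r[10] = max(2+34, 8+32, 8+26, …, 26+2, 40+0) = 40
r[11] = max(2+40, 8+34, 8+32, …, 40+2, 31+0) = 42
Maximum revenue is ¢42.
Now minimize piece count subject to staying optimal: for each k, pieces[k] = 1 + min over i with p[i]+r[k−i]=r[k] of pieces[k−i].
pieces[8] = 4
pieces[9] = 5
pieces[10] = 1
pieces[11] = 2

2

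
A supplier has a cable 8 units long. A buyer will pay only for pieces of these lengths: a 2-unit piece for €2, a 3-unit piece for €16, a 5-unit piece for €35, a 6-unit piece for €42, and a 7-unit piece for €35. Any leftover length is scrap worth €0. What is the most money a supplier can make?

Consider every possible first cut. f[k] is the best of p[i]+f[k−i] over all sellable i≤k.
f[1] = 0
f[2] = 2
f[3] = 16
f[4] = 16
f[5] = 35
f[6] = 42
f[7] = 42
f[8] = 51  (first piece 3, then f[5]=35)
One optimal cutting: 5 + 3 → €51.

51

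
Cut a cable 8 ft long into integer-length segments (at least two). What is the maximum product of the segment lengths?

18

Fill P[k] for k=2..8: at each k try every first piece i and multiply by the better of (k−i) uncut or P[k−i].
P[2] = 1·max(1,0) = 1·1 = 1
P[3] = 1·max(2,1) = 1·2 = 2
P[4] = 2·max(2,1) = 2·2 = 4
P[5] = 2·max(3,2) = 2·3 = 6
P[6] = 3·max(3,2) = 3·3 = 9
P[7] = 2·max(5,6) = 2·6 = 12
P[8] = 2·max(6,9) = 2·9 = 18
One optimal split: 3 + 3 + 2; product 3·3·2 = 18.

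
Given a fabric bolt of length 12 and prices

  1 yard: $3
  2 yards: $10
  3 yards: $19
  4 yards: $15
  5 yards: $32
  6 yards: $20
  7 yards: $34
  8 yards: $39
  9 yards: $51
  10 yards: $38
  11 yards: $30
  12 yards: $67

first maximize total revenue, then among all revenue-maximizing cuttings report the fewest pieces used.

4

Consider every possible first cut. r[k] is the best of p[i]+r[k−i] over all sellable i≤k.
r[1] = 3
r[2] = max(3+3, 10+0) = 10
r[3] = max(3+10, 10+3, 19+0) = 19
r[4] = max(3+19, 10+10, 19+3, 15+0) = 22
r[5] = max(3+22, 10+19, 19+10, 15+3, 32+0) = 32
r[6] = max(3+32, 10+22, 19+19, 15+10, 32+3, 20+0) = 38
r[7] = max(3+38, 10+32, 19+22, …, 20+3, 34+0) = 42
r[8] = max(3+42, 10+38, 19+32, …, 34+3, 39+0) = 51
r[9] = max(3+51, 10+42, 19+38, …, 39+3, 51+0) = 57
r[10] = max(3+57, 10+51, 19+42, …, 51+3, 38+0) = 64
r[11] = max(3+64, 10+57, 19+51, …, 38+3, 30+0) = 70
r[12] = max(3+70, 10+64, 19+57, …, 30+3, 67+0) = 76
Maximum revenue is $76.
Now minimize piece count subject to staying optimal: for each k, pieces[k] = 1 + min over i with p[i]+r[k−i]=r[k] of pieces[k−i].
pieces[9] = 3
pieces[10] = 2
pieces[11] = 3
pieces[12] = 4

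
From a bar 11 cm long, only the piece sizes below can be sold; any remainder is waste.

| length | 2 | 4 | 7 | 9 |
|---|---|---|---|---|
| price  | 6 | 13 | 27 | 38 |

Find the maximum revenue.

Consider every possible first cut. r[k] is the best of p[i]+r[k−i] over all sellable i≤k.
r[1] = 0
r[2] = 6
r[3] = 6
r[4] = max(6+6, 13+0) = 13
r[5] = max(6+6, 13+0) = 13
r[6] = max(6+13, 13+6) = 19
r[7] = max(6+13, 13+6, 27+0) = 27
r[8] = max(6+19, 13+13, 27+0) = 27
r[9] = max(6+27, 13+13, 27+6, 38+0) = 38
r[10] = max(6+27, 13+19, 27+6, 38+0) = 38
r[11] = max(6+38, 13+27, 27+13, 38+6) = 44
One optimal cutting: 9 + 2 → 44.

44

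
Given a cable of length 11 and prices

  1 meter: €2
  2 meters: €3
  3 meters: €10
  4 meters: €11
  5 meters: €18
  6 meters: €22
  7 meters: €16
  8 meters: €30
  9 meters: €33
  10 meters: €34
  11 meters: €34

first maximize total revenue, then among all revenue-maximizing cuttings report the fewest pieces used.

2

Build r[k] bottom-up: r[k] = max over allowed piece i of (p[i] + r[k−i]).
r[1] = 2
r[2] = 4  (first piece 1, then r[1]=2)
r[3] = 10
r[4] = 12  (first piece 1, then r[3]=10)
r[5] = 18
r[6] = 22
r[7] = 24  (first piece 1, then r[6]=22)
r[8] = 30
r[9] = 33
r[10] = 36  (first piece 5, then r[5]=18)
r[11] = 40  (first piece 3, then r[8]=30)
Maximum revenue is €40.
Now minimize piece count subject to staying optimal: for each k, pieces[k] = 1 + min over i with p[i]+r[k−i]=r[k] of pieces[k−i].
pieces[8] = 1
pieces[9] = 1
pieces[10] = 2
pieces[11] = 2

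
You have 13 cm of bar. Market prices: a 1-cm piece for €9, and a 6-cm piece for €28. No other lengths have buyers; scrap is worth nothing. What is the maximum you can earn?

Let best[k] be the best obtainable value from length k. For each k, try every first piece i and keep the best of price[i] + best[k−i].
best[1] = 9
best[2] = 18  (first piece 1, then best[1]=9)
best[3] = 27  (first piece 1, then best[2]=18)
best[4] = 36  (first piece 1, then best[3]=27)
best[5] = 45  (first piece 1, then best[4]=36)
best[6] = max(9+45, 28+0) = 54
best[7] = max(9+54, 28+9) = 63
best[8] = max(9+63, 28+18) = 72
best[9] = max(9+72, 28+27) = 81
best[10] = max(9+81, 28+36) = 90
best[11] = max(9+90, 28+45) = 99
best[12] = max(9+99, 28+54) = 108
best[13] = max(9+108, 28+63) = 117
One optimal cutting: 1 + 1 + 1 + 1 + 1 + 1 + 1 + 1 + 1 + 1 + 1 + 1 + 1 → €117.

117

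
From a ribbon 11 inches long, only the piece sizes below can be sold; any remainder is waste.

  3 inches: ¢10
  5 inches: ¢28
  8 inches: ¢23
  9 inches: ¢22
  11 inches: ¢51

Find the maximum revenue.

Consider every possible first cut. best[k] is the best of p[i]+best[k−i] over all sellable i≤k.
best[1] = 0
best[2] = 0
best[3] = 10
best[4] = 10
best[5] = max(10+0, 28+0) = 28
best[6] = max(10+10, 28+0) = 28
best[7] = max(10+10, 28+0) = 28
best[8] = max(10+28, 28+10, 23+0) = 38
best[9] = max(10+28, 28+10, 23+0, 22+0) = 38
best[10] = max(10+28, 28+28, 23+0, 22+0) = 56
best[11] = max(10+38, 28+28, 23+10, 22+0, 51+0) = 56
One optimal cutting: pieces 5 + 5 with 1 inch of scrap → ¢56.

56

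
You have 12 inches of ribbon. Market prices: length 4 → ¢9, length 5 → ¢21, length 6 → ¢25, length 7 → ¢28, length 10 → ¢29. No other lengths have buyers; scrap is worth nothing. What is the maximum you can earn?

Consider every possible first cut. f[k] is the best of p[i]+f[k−i] over all sellable i≤k.
f[1] = 0
f[2] = 0
f[3] = 0
f[4] = 9
f[5] = max(9+0, 21+0) = 21
f[6] = max(9+0, 21+0, 25+0) = 25
f[7] = max(9+0, 21+0, 25+0, 28+0) = 28
f[8] = max(9+9, 21+0, 25+0, 28+0) = 28
f[9] = max(9+21, 21+9, 25+0, 28+0) = 30
f[10] = max(9+25, 21+21, 25+9, 28+0, 29+0) = 42
f[11] = max(9+28, 21+25, 25+21, 28+9, 29+0) = 46
f[12] = max(9+28, 21+28, 25+25, 28+21, 29+0) = 50
One optimal cutting: 6 + 6 → ¢50.

50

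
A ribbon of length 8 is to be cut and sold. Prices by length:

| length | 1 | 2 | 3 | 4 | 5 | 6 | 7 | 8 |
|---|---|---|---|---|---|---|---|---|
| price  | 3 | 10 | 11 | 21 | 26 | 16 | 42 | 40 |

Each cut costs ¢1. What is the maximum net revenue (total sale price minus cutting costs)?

44

Build v[k] bottom-up: v[k] = max over allowed piece i of (p[i] + v[k−i]) − 1 per cut.
v[1] = 3
v[2] = 10
v[3] = 12  (first piece 1, then v[2]=10)
v[4] = 21
v[5] = 26
v[6] = 30  (first piece 2, then v[4]=21)
v[7] = 42
v[8] = 44  (first piece 1, then v[7]=42)
One optimal plan: pieces 7 + 1 (1 cut) → ¢45 − ¢1 = ¢44.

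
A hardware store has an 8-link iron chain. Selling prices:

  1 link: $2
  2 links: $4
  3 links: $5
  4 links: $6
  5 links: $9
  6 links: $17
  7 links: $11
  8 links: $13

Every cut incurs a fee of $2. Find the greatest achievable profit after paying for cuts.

19

Build net[k] bottom-up: net[k] = max over allowed piece i of (p[i] + net[k−i]) − 2 per cut.
net[1] = 2
net[2] = max(2+2-2, 4+0) = 4
net[3] = max(2+4-2, 4+2-2, 5+0) = 5
net[4] = max(2+5-2, 4+4-2, 5+2-2, 6+0) = 6
net[5] = max(2+6-2, 4+5-2, 5+4-2, 6+2-2, 9+0) = 9
net[6] = max(2+9-2, 4+6-2, 5+5-2, 6+4-2, 9+2-2, 17+0) = 17
net[7] = max(2+17-2, 4+9-2, 5+6-2, …, 17+2-2, 11+0) = 17
net[8] = max(2+17-2, 4+17-2, 5+9-2, …, 11+2-2, 13+0) = 19
One optimal plan: pieces 6 + 2 (1 cut) → $21 − $2 = $19.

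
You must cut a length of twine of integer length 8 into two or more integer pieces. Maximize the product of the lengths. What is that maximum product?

18

Let prod[k] be the best product for length k (with at least one cut). For each first piece i, the rest contributes max(k−i, prod[k−i]).
prod[2] = 1*max(1,0) = 1*1 = 1
prod[3] = 1*max(2,1) = 1*2 = 2
prod[4] = 2*max(2,1) = 2*2 = 4
prod[5] = 2*max(3,2) = 2*3 = 6
prod[6] = 3*max(3,2) = 3*3 = 9
prod[7] = 2*max(5,6) = 2*6 = 12
prod[8] = 2*max(6,9) = 2*9 = 18
One optimal split: 3 + 3 + 2; product 3*3*2 = 18.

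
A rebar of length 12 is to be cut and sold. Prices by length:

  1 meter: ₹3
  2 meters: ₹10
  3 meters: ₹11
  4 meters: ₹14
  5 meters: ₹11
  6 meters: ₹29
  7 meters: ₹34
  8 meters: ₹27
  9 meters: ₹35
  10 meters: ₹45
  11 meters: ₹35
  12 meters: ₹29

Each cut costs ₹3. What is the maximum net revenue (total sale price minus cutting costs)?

Consider every possible first cut. net[k] is the best of p[i]+net[k−i] over all sellable i≤k, charging 3 whenever i<k.
net[1] = 3
net[2] = 10
net[3] = 11
net[4] = 17  (first piece 2, then net[2]=10)
net[5] = 18  (first piece 2, then net[3]=11)
net[6] = 29
net[7] = 34
net[8] = 36  (first piece 2, then net[6]=29)
net[9] = 41  (first piece 2, then net[7]=34)
net[10] = 45
net[11] = 48  (first piece 2, then net[9]=41)
net[12] = 55  (first piece 6, then net[6]=29)
One optimal plan: pieces 6 + 6 (1 cut) → ₹58 − ₹3 = ₹55.

55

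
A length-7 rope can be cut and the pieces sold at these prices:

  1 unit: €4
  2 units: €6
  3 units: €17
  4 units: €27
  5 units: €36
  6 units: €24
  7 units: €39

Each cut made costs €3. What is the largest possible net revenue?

Consider every possible first cut. r[k] is the best of p[i]+r[k−i] over all sellable i≤k, charging 3 whenever i<k.
r[1] = 4
r[2] = 6
r[3] = 17
r[4] = 27
r[5] = 36
r[6] = 37  (first piece 1, then r[5]=36)
r[7] = 41  (first piece 3, then r[4]=27)
One optimal plan: pieces 4 + 3 (1 cut) → €44 − €3 = €41.

41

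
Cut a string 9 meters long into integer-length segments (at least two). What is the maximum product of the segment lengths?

Fill f[k] for k=2..9: at each k try every first piece i and multiply by the better of (k−i) uncut or f[k−i].
f[2] = 1·max(1,0) = 1·1 = 1
f[3] = 1·max(2,1) = 1·2 = 2
f[4] = 2·max(2,1) = 2·2 = 4
f[5] = 2·max(3,2) = 2·3 = 6
f[6] = 3·max(3,2) = 3·3 = 9
f[7] = 2·max(5,6) = 2·6 = 12
f[8] = 2·max(6,9) = 2·9 = 18
f[9] = 3·max(6,9) = 3·9 = 27
One optimal split: 3 + 3 + 3; product 3·3·3 = 27.

27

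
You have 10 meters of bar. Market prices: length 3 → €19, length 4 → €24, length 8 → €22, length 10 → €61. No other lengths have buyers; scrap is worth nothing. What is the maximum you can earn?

Consider every possible first cut. f[k] is the best of p[i]+f[k−i] over all sellable i≤k.
f[1] = 0
f[2] = 0
f[3] = 19
f[4] = max(19+0, 24+0) = 24
f[5] = max(19+0, 24+0) = 24
f[6] = max(19+19, 24+0) = 38
f[7] = max(19+24, 24+19) = 43
f[8] = max(19+24, 24+24, 22+0) = 48
f[9] = max(19+38, 24+24, 22+0) = 57
f[10] = max(19+43, 24+38, 22+0, 61+0) = 62
One optimal cutting: 4 + 3 + 3 → €62.

62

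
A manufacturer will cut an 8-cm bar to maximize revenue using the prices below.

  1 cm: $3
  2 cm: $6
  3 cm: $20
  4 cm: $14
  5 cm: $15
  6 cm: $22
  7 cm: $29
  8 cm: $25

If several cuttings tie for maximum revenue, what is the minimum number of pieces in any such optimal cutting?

3

Build r[k] bottom-up: r[k] = max over allowed piece i of (p[i] + r[k−i]).
r[1] = 3
r[2] = max(3+3, 6+0) = 6
r[3] = max(3+6, 6+3, 20+0) = 20
r[4] = max(3+20, 6+6, 20+3, 14+0) = 23
r[5] = max(3+23, 6+20, 20+6, 14+3, 15+0) = 26
r[6] = max(3+26, 6+23, 20+20, 14+6, 15+3, 22+0) = 40
r[7] = max(3+40, 6+26, 20+23, …, 22+3, 29+0) = 43
r[8] = max(3+43, 6+40, 20+26, …, 29+3, 25+0) = 46
Maximum revenue is $46.
Now minimize piece count subject to staying optimal: for each k, pieces[k] = 1 + min over i with p[i]+r[k−i]=r[k] of pieces[k−i].
pieces[5] = 2
pieces[6] = 2
pieces[7] = 3
pieces[8] = 3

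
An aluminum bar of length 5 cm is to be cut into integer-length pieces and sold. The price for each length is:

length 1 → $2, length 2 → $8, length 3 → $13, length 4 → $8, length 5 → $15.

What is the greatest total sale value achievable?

21

Consider every possible first cut. v[k] is the best of p[i]+v[k−i] over all sellable i≤k.
v[1] = 2
v[2] = 8
v[3] = 13
v[4] = 16  (first piece 2, then v[2]=8)
v[5] = 21  (first piece 2, then v[3]=13)
One optimal cutting: 3 + 2 → $13 + $8 = $21.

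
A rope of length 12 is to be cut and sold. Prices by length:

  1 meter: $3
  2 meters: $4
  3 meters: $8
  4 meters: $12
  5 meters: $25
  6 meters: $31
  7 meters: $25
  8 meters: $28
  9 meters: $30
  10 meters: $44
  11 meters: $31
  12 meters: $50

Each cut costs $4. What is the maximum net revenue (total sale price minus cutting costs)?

58

Build r[k] bottom-up: r[k] = max over allowed piece i of (p[i] + r[k−i]) − 4 per cut.
r[1] = 3
r[2] = max(3+3-4, 4+0) = 4
r[3] = max(3+4-4, 4+3-4, 8+0) = 8
r[4] = max(3+8-4, 4+4-4, 8+3-4, 12+0) = 12
r[5] = max(3+12-4, 4+8-4, 8+4-4, 12+3-4, 25+0) = 25
r[6] = max(3+25-4, 4+12-4, 8+8-4, 12+4-4, 25+3-4, 31+0) = 31
r[7] = max(3+31-4, 4+25-4, 8+12-4, …, 31+3-4, 25+0) = 30
r[8] = max(3+30-4, 4+31-4, 8+25-4, …, 25+3-4, 28+0) = 31
r[9] = max(3+31-4, 4+30-4, 8+31-4, …, 28+3-4, 30+0) = 35
r[10] = max(3+35-4, 4+31-4, 8+30-4, …, 30+3-4, 44+0) = 46
r[11] = max(3+46-4, 4+35-4, 8+31-4, …, 44+3-4, 31+0) = 52
r[12] = max(3+52-4, 4+46-4, 8+35-4, …, 31+3-4, 50+0) = 58
One optimal plan: pieces 6 + 6 (1 cut) → $62 − $4 = $58.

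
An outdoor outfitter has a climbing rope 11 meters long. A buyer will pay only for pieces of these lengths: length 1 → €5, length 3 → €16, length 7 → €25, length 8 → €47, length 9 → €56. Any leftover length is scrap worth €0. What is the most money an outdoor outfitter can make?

Consider every possible first cut. best[k] is the best of p[i]+best[k−i] over all sellable i≤k.
best[1] = 5
best[2] = 10  (first piece 1, then best[1]=5)
best[3] = max(5+10, 16+0) = 16
best[4] = max(5+16, 16+5) = 21
best[5] = max(5+21, 16+10) = 26
best[6] = max(5+26, 16+16) = 32
best[7] = max(5+32, 16+21, 25+0) = 37
best[8] = max(5+37, 16+26, 25+5, 47+0) = 47
best[9] = max(5+47, 16+32, 25+10, 47+5, 56+0) = 56
best[10] = max(5+56, 16+37, 25+16, 47+10, 56+5) = 61
best[11] = max(5+61, 16+47, 25+21, 47+16, 56+10) = 66
One optimal cutting: 9 + 1 + 1 → €66.

66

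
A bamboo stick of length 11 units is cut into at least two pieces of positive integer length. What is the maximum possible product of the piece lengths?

54

Define f[k] = max over 1≤i<k of i · max(k−i, f[k−i]); the inner max lets the remainder stay uncut if that's better.
f[2] = 1×max(1,0) = 1×1 = 1
f[3] = max(1×2, 2×1) = 2
f[4] = max(1×3, 2×2, 3×1) = 4
f[5] = max(1×4, 2×3, 3×2, 4×1) = 6
f[6] = max(1×6, 2×4, 3×3, 4×2, 5×1) = 9
f[7] = max(1×9, 2×6, 3×4, 4×3, 5×2, 6×1) = 12
f[8] = max(1×12, 2×9, 3×6, …, 6×2, 7×1) = 18
f[9] = max(1×18, 2×12, 3×9, …, 7×2, 8×1) = 27
f[10] = max(1×27, 2×18, 3×12, …, 8×2, 9×1) = 36
f[11] = max(1×36, 2×27, 3×18, …, 9×2, 10×1) = 54
One optimal split: 3 + 3 + 3 + 2; product 3×3×3×2 = 54.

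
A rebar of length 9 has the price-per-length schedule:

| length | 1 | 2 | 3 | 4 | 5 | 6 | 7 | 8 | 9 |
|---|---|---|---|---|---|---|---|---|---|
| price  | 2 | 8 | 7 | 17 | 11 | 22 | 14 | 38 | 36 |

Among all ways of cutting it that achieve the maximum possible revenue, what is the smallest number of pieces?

Consider every possible first cut. r[k] is the best of p[i]+r[k−i] over all sellable i≤k.
r[1] = 2
r[2] = 8
r[3] = 10  (first piece 1, then r[2]=8)
r[4] = 17
r[5] = 19  (first piece 1, then r[4]=17)
r[6] = 25  (first piece 2, then r[4]=17)
r[7] = 27  (first piece 1, then r[6]=25)
r[8] = 38
r[9] = 40  (first piece 1, then r[8]=38)
Maximum revenue is ₹40.
Now minimize piece count subject to staying optimal: for each k, pieces[k] = 1 + min over i with p[i]+r[k−i]=r[k] of pieces[k−i].
pieces[6] = 2
pieces[7] = 3
pieces[8] = 1
pieces[9] = 2

2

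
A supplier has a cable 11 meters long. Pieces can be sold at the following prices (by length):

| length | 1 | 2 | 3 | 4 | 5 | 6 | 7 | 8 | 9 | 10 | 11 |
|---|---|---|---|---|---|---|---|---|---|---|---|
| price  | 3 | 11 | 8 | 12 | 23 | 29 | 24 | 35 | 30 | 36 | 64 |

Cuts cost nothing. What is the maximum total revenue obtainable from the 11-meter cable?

64

Consider every possible first cut. best[k] is the best of p[i]+best[k−i] over all sellable i≤k.
best[1] = 3
best[2] = max(3+3, 11+0) = 11
best[3] = max(3+11, 11+3, 8+0) = 14
best[4] = max(3+14, 11+11, 8+3, 12+0) = 22
best[5] = max(3+22, 11+14, 8+11, 12+3, 23+0) = 25
best[6] = max(3+25, 11+22, 8+14, 12+11, 23+3, 29+0) = 33
best[7] = max(3+33, 11+25, 8+22, …, 29+3, 24+0) = 36
best[8] = max(3+36, 11+33, 8+25, …, 24+3, 35+0) = 44
best[9] = max(3+44, 11+36, 8+33, …, 35+3, 30+0) = 47
best[10] = max(3+47, 11+44, 8+36, …, 30+3, 36+0) = 55
best[11] = max(3+55, 11+47, 8+44, …, 36+3, 64+0) = 64
Best is to sell the whole 11-meter piece uncut for 64.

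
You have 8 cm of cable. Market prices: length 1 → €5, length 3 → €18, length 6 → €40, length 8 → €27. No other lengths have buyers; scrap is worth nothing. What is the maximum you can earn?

Consider every possible first cut. best[k] is the best of p[i]+best[k−i] over all sellable i≤k.
best[1] = 5
best[2] = 10  (first piece 1, then best[1]=5)
best[3] = max(5+10, 18+0) = 18
best[4] = max(5+18, 18+5) = 23
best[5] = max(5+23, 18+10) = 28
best[6] = max(5+28, 18+18, 40+0) = 40
best[7] = max(5+40, 18+23, 40+5) = 45
best[8] = max(5+45, 18+28, 40+10, 27+0) = 50
One optimal cutting: 6 + 1 + 1 → €50.

50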